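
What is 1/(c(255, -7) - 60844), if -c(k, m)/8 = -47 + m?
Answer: -1/60412 ≈ -1.6553e-5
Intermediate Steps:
c(k, m) = 376 - 8*m (c(k, m) = -8*(-47 + m) = 376 - 8*m)
1/(c(255, -7) - 60844) = 1/((376 - 8*(-7)) - 60844) = 1/((376 + 56) - 60844) = 1/(432 - 60844) = 1/(-60412) = -1/60412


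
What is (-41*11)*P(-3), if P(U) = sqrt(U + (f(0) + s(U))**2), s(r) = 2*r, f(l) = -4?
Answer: -451*sqrt(97) ≈ -4441.8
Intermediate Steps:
P(U) = sqrt(U + (-4 + 2*U)**2)
(-41*11)*P(-3) = (-41*11)*sqrt(-3 + 4*(-2 - 3)**2) = -451*sqrt(-3 + 4*(-5)**2) = -451*sqrt(-3 + 4*25) = -451*sqrt(-3 + 100) = -451*sqrt(97)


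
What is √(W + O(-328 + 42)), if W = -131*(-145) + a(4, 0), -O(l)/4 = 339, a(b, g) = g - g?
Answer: √17639 ≈ 132.81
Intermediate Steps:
a(b, g) = 0
O(l) = -1356 (O(l) = -4*339 = -1356)
W = 18995 (W = -131*(-145) + 0 = 18995 + 0 = 18995)
√(W + O(-328 + 42)) = √(18995 - 1356) = √17639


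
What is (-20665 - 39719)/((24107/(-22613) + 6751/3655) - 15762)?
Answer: 4836016180/1262279911 ≈ 3.8312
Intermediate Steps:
(-20665 - 39719)/((24107/(-22613) + 6751/3655) - 15762) = -60384/((24107*(-1/22613) + 6751*(1/3655)) - 15762) = -60384/((-24107/22613 + 157/85) - 15762) = -60384/(1501146/1922105 - 15762) = -60384/(-30294717864/1922105) = -60384*(-1922105/30294717864) = 4836016180/1262279911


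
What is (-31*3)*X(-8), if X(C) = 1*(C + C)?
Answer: 1488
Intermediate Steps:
X(C) = 2*C (X(C) = 1*(2*C) = 2*C)
(-31*3)*X(-8) = (-31*3)*(2*(-8)) = -93*(-16) = 1488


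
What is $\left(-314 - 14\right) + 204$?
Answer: $-124$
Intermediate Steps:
$\left(-314 - 14\right) + 204 = -328 + 204 = -124$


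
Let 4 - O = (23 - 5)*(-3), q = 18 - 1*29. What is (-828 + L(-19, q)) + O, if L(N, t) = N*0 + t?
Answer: -781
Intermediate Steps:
q = -11 (q = 18 - 29 = -11)
L(N, t) = t (L(N, t) = 0 + t = t)
O = 58 (O = 4 - (23 - 5)*(-3) = 4 - 18*(-3) = 4 - 1*(-54) = 4 + 54 = 58)
(-828 + L(-19, q)) + O = (-828 - 11) + 58 = -839 + 58 = -781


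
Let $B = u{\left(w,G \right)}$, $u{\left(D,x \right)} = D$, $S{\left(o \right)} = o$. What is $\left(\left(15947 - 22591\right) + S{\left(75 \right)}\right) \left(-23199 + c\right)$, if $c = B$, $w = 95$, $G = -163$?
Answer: $151770176$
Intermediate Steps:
$B = 95$
$c = 95$
$\left(\left(15947 - 22591\right) + S{\left(75 \right)}\right) \left(-23199 + c\right) = \left(\left(15947 - 22591\right) + 75\right) \left(-23199 + 95\right) = \left(\left(15947 - 22591\right) + 75\right) \left(-23104\right) = \left(-6644 + 75\right) \left(-23104\right) = \left(-6569\right) \left(-23104\right) = 151770176$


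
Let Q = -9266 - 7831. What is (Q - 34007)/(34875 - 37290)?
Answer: 51104/2415 ≈ 21.161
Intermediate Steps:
Q = -17097
(Q - 34007)/(34875 - 37290) = (-17097 - 34007)/(34875 - 37290) = -51104/(-2415) = -51104*(-1/2415) = 51104/2415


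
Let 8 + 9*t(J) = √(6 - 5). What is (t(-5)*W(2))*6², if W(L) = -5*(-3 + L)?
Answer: -140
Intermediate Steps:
t(J) = -7/9 (t(J) = -8/9 + √(6 - 5)/9 = -8/9 + √1/9 = -8/9 + (⅑)*1 = -8/9 + ⅑ = -7/9)
W(L) = 15 - 5*L
(t(-5)*W(2))*6² = -7*(15 - 5*2)/9*6² = -7*(15 - 10)/9*36 = -7/9*5*36 = -35/9*36 = -140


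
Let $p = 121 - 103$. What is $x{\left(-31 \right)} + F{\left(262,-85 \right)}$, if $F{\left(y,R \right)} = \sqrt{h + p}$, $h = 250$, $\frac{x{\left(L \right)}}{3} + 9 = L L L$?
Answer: $-89400 + 2 \sqrt{67} \approx -89384.0$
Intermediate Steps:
$x{\left(L \right)} = -27 + 3 L^{3}$ ($x{\left(L \right)} = -27 + 3 L L L = -27 + 3 L^{2} L = -27 + 3 L^{3}$)
$p = 18$ ($p = 121 - 103 = 18$)
$F{\left(y,R \right)} = 2 \sqrt{67}$ ($F{\left(y,R \right)} = \sqrt{250 + 18} = \sqrt{268} = 2 \sqrt{67}$)
$x{\left(-31 \right)} + F{\left(262,-85 \right)} = \left(-27 + 3 \left(-31\right)^{3}\right) + 2 \sqrt{67} = \left(-27 + 3 \left(-29791\right)\right) + 2 \sqrt{67} = \left(-27 - 89373\right) + 2 \sqrt{67} = -89400 + 2 \sqrt{67}$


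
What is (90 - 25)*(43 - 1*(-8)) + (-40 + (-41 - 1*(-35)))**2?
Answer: 5431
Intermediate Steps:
(90 - 25)*(43 - 1*(-8)) + (-40 + (-41 - 1*(-35)))**2 = 65*(43 + 8) + (-40 + (-41 + 35))**2 = 65*51 + (-40 - 6)**2 = 3315 + (-46)**2 = 3315 + 2116 = 5431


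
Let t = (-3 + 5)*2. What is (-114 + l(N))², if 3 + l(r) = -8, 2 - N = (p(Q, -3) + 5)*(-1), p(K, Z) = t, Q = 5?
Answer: 15625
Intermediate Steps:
t = 4 (t = 2*2 = 4)
p(K, Z) = 4
N = 11 (N = 2 - (4 + 5)*(-1) = 2 - 9*(-1) = 2 - 1*(-9) = 2 + 9 = 11)
l(r) = -11 (l(r) = -3 - 8 = -11)
(-114 + l(N))² = (-114 - 11)² = (-125)² = 15625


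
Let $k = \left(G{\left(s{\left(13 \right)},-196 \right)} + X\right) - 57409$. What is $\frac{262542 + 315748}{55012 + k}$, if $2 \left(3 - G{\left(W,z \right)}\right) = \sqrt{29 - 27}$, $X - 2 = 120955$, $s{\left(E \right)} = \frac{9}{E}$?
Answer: $\frac{137127594540}{28114369937} + \frac{578290 \sqrt{2}}{28114369937} \approx 4.8775$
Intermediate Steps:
$X = 120957$ ($X = 2 + 120955 = 120957$)
$G{\left(W,z \right)} = 3 - \frac{\sqrt{2}}{2}$ ($G{\left(W,z \right)} = 3 - \frac{\sqrt{29 - 27}}{2} = 3 - \frac{\sqrt{2}}{2}$)
$k = 63551 - \frac{\sqrt{2}}{2}$ ($k = \left(\left(3 - \frac{\sqrt{2}}{2}\right) + 120957\right) - 57409 = \left(120960 - \frac{\sqrt{2}}{2}\right) - 57409 = 63551 - \frac{\sqrt{2}}{2} \approx 63550.0$)
$\frac{262542 + 315748}{55012 + k} = \frac{262542 + 315748}{55012 + \left(63551 - \frac{\sqrt{2}}{2}\right)} = \frac{578290}{118563 - \frac{\sqrt{2}}{2}}$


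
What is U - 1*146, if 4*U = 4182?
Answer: 1799/2 ≈ 899.50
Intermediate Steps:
U = 2091/2 (U = (¼)*4182 = 2091/2 ≈ 1045.5)
U - 1*146 = 2091/2 - 1*146 = 2091/2 - 146 = 1799/2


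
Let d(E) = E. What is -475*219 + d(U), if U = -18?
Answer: -104043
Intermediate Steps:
-475*219 + d(U) = -475*219 - 18 = -104025 - 18 = -104043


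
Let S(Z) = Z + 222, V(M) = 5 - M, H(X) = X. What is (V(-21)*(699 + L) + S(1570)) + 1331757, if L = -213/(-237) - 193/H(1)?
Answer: 106391541/79 ≈ 1.3467e+6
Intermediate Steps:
L = -15176/79 (L = -213/(-237) - 193/1 = -213*(-1/237) - 193*1 = 71/79 - 193 = -15176/79 ≈ -192.10)
S(Z) = 222 + Z
(V(-21)*(699 + L) + S(1570)) + 1331757 = ((5 - 1*(-21))*(699 - 15176/79) + (222 + 1570)) + 1331757 = ((5 + 21)*(40045/79) + 1792) + 1331757 = (26*(40045/79) + 1792) + 1331757 = (1041170/79 + 1792) + 1331757 = 1182738/79 + 1331757 = 106391541/79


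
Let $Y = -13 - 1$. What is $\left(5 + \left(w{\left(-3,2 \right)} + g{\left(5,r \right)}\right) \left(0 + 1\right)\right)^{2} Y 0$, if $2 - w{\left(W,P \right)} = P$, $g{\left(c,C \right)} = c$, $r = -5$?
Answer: $0$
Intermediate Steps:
$w{\left(W,P \right)} = 2 - P$
$Y = -14$ ($Y = -13 - 1 = -14$)
$\left(5 + \left(w{\left(-3,2 \right)} + g{\left(5,r \right)}\right) \left(0 + 1\right)\right)^{2} Y 0 = \left(5 + \left(\left(2 - 2\right) + 5\right) \left(0 + 1\right)\right)^{2} \left(-14\right) 0 = \left(5 + \left(\left(2 - 2\right) + 5\right) 1\right)^{2} \left(-14\right) 0 = \left(5 + \left(0 + 5\right) 1\right)^{2} \left(-14\right) 0 = \left(5 + 5 \cdot 1\right)^{2} \left(-14\right) 0 = \left(5 + 5\right)^{2} \left(-14\right) 0 = 10^{2} \left(-14\right) 0 = 100 \left(-14\right) 0 = \left(-1400\right) 0 = 0$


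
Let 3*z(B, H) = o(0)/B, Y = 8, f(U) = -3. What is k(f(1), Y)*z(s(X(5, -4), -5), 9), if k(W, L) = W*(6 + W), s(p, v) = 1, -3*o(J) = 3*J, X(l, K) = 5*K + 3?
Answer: 0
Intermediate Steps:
X(l, K) = 3 + 5*K
o(J) = -J
z(B, H) = 0 (z(B, H) = ((-1*0)/B)/3 = (0/B)/3 = (⅓)*0 = 0)
k(f(1), Y)*z(s(X(5, -4), -5), 9) = -3*(6 - 3)*0 = -3*3*0 = -9*0 = 0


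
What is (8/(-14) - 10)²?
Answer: 5476/49 ≈ 111.76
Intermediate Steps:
(8/(-14) - 10)² = (8*(-1/14) - 10)² = (-4/7 - 10)² = (-74/7)² = 5476/49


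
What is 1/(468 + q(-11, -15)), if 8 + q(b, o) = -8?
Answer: 1/452 ≈ 0.0022124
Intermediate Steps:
q(b, o) = -16 (q(b, o) = -8 - 8 = -16)
1/(468 + q(-11, -15)) = 1/(468 - 16) = 1/452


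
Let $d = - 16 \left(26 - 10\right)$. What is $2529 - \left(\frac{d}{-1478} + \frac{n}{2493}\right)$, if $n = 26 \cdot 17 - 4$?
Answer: $\frac{1552867399}{614109} \approx 2528.7$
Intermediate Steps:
$n = 438$ ($n = 442 - 4 = 438$)
$d = -256$ ($d = \left(-16\right) 16 = -256$)
$2529 - \left(\frac{d}{-1478} + \frac{n}{2493}\right) = 2529 - \left(- \frac{256}{-1478} + \frac{438}{2493}\right) = 2529 - \left(\left(-256\right) \left(- \frac{1}{1478}\right) + 438 \cdot \frac{1}{2493}\right) = 2529 - \left(\frac{128}{739} + \frac{146}{831}\right) = 2529 - \frac{214262}{614109} = \frac{1552867399}{614109}$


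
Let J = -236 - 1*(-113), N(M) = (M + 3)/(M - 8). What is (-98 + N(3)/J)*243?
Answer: -4881384/205 ≈ -23812.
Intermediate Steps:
N(M) = (3 + M)/(-8 + M)
J = -123 (J = -236 + 113 = -123)
(-98 + N(3)/J)*243 = (-98 + ((3 + 3)/(-8 + 3))/(-123))*243 = (-98 + (6/(-5))*(-1/123))*243 = (-98 - ⅕*6*(-1/123))*243 = (-98 - 6/5*(-1/123))*243 = (-98 + 2/205)*243 = -20088/205*243 = -4881384/205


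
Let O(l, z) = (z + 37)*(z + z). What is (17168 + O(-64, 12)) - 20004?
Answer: -1660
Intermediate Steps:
O(l, z) = 2*z*(37 + z) (O(l, z) = (37 + z)*(2*z) = 2*z*(37 + z))
(17168 + O(-64, 12)) - 20004 = (17168 + 2*12*(37 + 12)) - 20004 = (17168 + 2*12*49) - 20004 = (17168 + 1176) - 20004 = 18344 - 20004 = -1660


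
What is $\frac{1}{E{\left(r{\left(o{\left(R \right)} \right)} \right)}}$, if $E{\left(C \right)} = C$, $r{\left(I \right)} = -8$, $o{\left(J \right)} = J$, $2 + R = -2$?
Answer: $- \frac{1}{8} \approx -0.125$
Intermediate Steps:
$R = -4$ ($R = -2 - 2 = -4$)
$\frac{1}{E{\left(r{\left(o{\left(R \right)} \right)} \right)}} = \frac{1}{-8} = - \frac{1}{8}$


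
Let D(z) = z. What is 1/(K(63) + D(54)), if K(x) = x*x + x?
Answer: 1/4086 ≈ 0.00024474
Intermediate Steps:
K(x) = x + x**2 (K(x) = x**2 + x = x + x**2)
1/(K(63) + D(54)) = 1/(63*(1 + 63) + 54) = 1/(63*64 + 54) = 1/(4032 + 54) = 1/4086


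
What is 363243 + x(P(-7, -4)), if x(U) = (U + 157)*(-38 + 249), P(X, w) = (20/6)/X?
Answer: 8321660/21 ≈ 3.9627e+5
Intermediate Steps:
P(X, w) = 10/(3*X) (P(X, w) = (20*(⅙))/X = 10/(3*X))
x(U) = 33127 + 211*U (x(U) = (157 + U)*211 = 33127 + 211*U)
363243 + x(P(-7, -4)) = 363243 + (33127 + 211*((10/3)/(-7))) = 363243 + (33127 + 211*((10/3)*(-⅐))) = 363243 + (33127 + 211*(-10/21)) = 363243 + (33127 - 2110/21) = 363243 + 693557/21 = 8321660/21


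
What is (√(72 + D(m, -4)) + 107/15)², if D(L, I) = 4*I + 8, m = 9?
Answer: 51529/225 ≈ 229.02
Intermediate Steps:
D(L, I) = 8 + 4*I
(√(72 + D(m, -4)) + 107/15)² = (√(72 + (8 + 4*(-4))) + 107/15)² = (√(72 + (8 - 16)) + 107*(1/15))² = (√(72 - 8) + 107/15)² = (√64 + 107/15)² = (8 + 107/15)² = (227/15)² = 51529/225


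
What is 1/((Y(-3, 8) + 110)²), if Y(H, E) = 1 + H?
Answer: 1/11664 ≈ 8.5734e-5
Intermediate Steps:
1/((Y(-3, 8) + 110)²) = 1/(((1 - 3) + 110)²) = 1/((-2 + 110)²) = 1/(108²) = 1/11664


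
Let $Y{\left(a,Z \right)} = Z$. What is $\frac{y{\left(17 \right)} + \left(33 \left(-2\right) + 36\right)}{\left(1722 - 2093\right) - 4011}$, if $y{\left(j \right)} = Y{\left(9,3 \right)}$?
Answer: $\frac{27}{4382} \approx 0.0061616$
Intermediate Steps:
$y{\left(j \right)} = 3$
$\frac{y{\left(17 \right)} + \left(33 \left(-2\right) + 36\right)}{\left(1722 - 2093\right) - 4011} = \frac{3 + \left(33 \left(-2\right) + 36\right)}{\left(1722 - 2093\right) - 4011} = \frac{3 + \left(-66 + 36\right)}{\left(1722 - 2093\right) - 4011} = \frac{3 - 30}{-371 - 4011} = - \frac{27}{-4382} = \left(-27\right) \left(- \frac{1}{4382}\right) = \frac{27}{4382}$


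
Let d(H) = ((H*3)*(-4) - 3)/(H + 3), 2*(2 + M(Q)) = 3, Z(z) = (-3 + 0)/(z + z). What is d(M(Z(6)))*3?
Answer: 18/5 ≈ 3.6000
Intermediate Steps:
Z(z) = -3/(2*z) (Z(z) = -3*1/(2*z) = -3/(2*z))
M(Q) = -½ (M(Q) = -2 + (½)*3 = -2 + 3/2 = -½)
d(H) = (-3 - 12*H)/(3 + H) (d(H) = ((3*H)*(-4) - 3)/(3 + H) = (-12*H - 3)/(3 + H) = (-3 - 12*H)/(3 + H))
d(M(Z(6)))*3 = (3*(-1 - 4*(-½))/(3 - ½))*3 = (3*(-1 + 2)/(5/2))*3 = (3*(⅖)*1)*3 = (6/5)*3 = 18/5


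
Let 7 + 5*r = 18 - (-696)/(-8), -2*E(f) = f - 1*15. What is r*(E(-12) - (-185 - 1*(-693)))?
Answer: 37582/5 ≈ 7516.4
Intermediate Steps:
E(f) = 15/2 - f/2 (E(f) = -(f - 1*15)/2 = -(f - 15)/2 = -(-15 + f)/2 = 15/2 - f/2)
r = -76/5 (r = -7/5 + (18 - (-696)/(-8))/5 = -7/5 + (18 - (-696)*(-1)/8)/5 = -7/5 + (18 - 29*3)/5 = -7/5 + (18 - 87)/5 = -7/5 + (⅕)*(-69) = -7/5 - 69/5 = -76/5 ≈ -15.200)
r*(E(-12) - (-185 - 1*(-693))) = -76*((15/2 - ½*(-12)) - (-185 - 1*(-693)))/5 = -76*((15/2 + 6) - (-185 + 693))/5 = -76*(27/2 - 1*508)/5 = -76*(27/2 - 508)/5 = -76/5*(-989/2) = 37582/5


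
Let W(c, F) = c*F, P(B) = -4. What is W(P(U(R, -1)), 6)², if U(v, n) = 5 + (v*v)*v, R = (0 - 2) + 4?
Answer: 576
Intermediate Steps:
R = 2 (R = -2 + 4 = 2)
U(v, n) = 5 + v³ (U(v, n) = 5 + v²*v = 5 + v³)
W(c, F) = F*c
W(P(U(R, -1)), 6)² = (6*(-4))² = (-24)² = 576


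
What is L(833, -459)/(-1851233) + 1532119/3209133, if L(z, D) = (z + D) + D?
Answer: 2836582029032/5940852910989 ≈ 0.47747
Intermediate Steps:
L(z, D) = z + 2*D (L(z, D) = (D + z) + D = z + 2*D)
L(833, -459)/(-1851233) + 1532119/3209133 = (833 + 2*(-459))/(-1851233) + 1532119/3209133 = (833 - 918)*(-1/1851233) + 1532119*(1/3209133) = -85*(-1/1851233) + 1532119/3209133 = 85/1851233 + 1532119/3209133 = 2836582029032/5940852910989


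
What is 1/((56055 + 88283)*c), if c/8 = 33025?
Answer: 1/38134099600 ≈ 2.6223e-11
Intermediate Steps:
c = 264200 (c = 8*33025 = 264200)
1/((56055 + 88283)*c) = 1/((56055 + 88283)*264200) = (1/264200)/144338 = (1/144338)*(1/264200) = 1/38134099600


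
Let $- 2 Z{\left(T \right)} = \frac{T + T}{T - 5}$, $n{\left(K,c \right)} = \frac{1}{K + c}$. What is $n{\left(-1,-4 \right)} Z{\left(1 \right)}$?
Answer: $- \frac{1}{20} \approx -0.05$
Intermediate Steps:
$Z{\left(T \right)} = - \frac{T}{-5 + T}$ ($Z{\left(T \right)} = - \frac{\left(T + T\right) \frac{1}{T - 5}}{2} = - \frac{2 T \frac{1}{-5 + T}}{2} = - \frac{T}{-5 + T}$)
$n{\left(-1,-4 \right)} Z{\left(1 \right)} = \frac{\left(-1\right) 1 \frac{1}{-5 + 1}}{-1 - 4} = \frac{\left(-1\right) 1 \frac{1}{-4}}{-5} = - \frac{\left(-1\right) 1 \left(- \frac{1}{4}\right)}{5} = \left(- \frac{1}{5}\right) \frac{1}{4} = - \frac{1}{20}$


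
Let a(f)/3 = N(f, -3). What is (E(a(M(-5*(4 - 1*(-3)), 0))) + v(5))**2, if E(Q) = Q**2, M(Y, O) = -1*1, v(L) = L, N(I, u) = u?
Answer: 7396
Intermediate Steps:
M(Y, O) = -1
a(f) = -9 (a(f) = 3*(-3) = -9)
(E(a(M(-5*(4 - 1*(-3)), 0))) + v(5))**2 = ((-9)**2 + 5)**2 = (81 + 5)**2 = 86**2 = 7396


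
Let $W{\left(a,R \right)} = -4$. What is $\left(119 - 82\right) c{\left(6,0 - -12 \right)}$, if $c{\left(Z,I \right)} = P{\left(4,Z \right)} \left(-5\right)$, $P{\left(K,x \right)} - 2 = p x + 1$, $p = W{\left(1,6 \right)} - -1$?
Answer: $2775$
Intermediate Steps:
$p = -3$ ($p = -4 - -1 = -4 + 1 = -3$)
$P{\left(K,x \right)} = 3 - 3 x$ ($P{\left(K,x \right)} = 2 - \left(-1 + 3 x\right) = 3 - 3 x$)
$c{\left(Z,I \right)} = -15 + 15 Z$ ($c{\left(Z,I \right)} = \left(3 - 3 Z\right) \left(-5\right) = -15 + 15 Z$)
$\left(119 - 82\right) c{\left(6,0 - -12 \right)} = \left(119 - 82\right) \left(-15 + 15 \cdot 6\right) = 37 \left(-15 + 90\right) = 37 \cdot 75 = 2775$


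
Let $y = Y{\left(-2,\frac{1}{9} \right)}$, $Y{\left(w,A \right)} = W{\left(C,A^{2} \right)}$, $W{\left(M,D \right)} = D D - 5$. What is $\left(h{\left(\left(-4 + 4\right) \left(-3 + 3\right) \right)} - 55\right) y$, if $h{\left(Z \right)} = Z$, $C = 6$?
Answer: $\frac{1804220}{6561} \approx 274.99$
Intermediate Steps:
$W{\left(M,D \right)} = -5 + D^{2}$ ($W{\left(M,D \right)} = D^{2} - 5 = -5 + D^{2}$)
$Y{\left(w,A \right)} = -5 + A^{4}$ ($Y{\left(w,A \right)} = -5 + \left(A^{2}\right)^{2} = -5 + A^{4}$)
$y = - \frac{32804}{6561}$ ($y = -5 + \left(\frac{1}{9}\right)^{4} = -5 + \frac{1}{6561} = - \frac{32804}{6561} \approx -4.9998$)
$\left(h{\left(\left(-4 + 4\right) \left(-3 + 3\right) \right)} - 55\right) y = \left(\left(-4 + 4\right) \left(-3 + 3\right) - 55\right) \left(- \frac{32804}{6561}\right) = \left(0 \cdot 0 - 55\right) \left(- \frac{32804}{6561}\right) = \left(0 - 55\right) \left(- \frac{32804}{6561}\right) = \left(-55\right) \left(- \frac{32804}{6561}\right) = \frac{1804220}{6561}$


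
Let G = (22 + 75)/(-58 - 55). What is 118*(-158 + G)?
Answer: -2118218/113 ≈ -18745.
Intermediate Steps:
G = -97/113 (G = 97/(-113) = 97*(-1/113) = -97/113 ≈ -0.85841)
118*(-158 + G) = 118*(-158 - 97/113) = 118*(-17951/113) = -2118218/113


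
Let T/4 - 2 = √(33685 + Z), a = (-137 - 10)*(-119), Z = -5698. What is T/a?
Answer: 8/17493 + 4*√27987/17493 ≈ 0.038711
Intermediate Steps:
a = 17493 (a = -147*(-119) = 17493)
T = 8 + 4*√27987 (T = 8 + 4*√(33685 - 5698) = 8 + 4*√27987 ≈ 677.17)
T/a = (8 + 4*√27987)/17493 = (8 + 4*√27987)*(1/17493) = 8/17493 + 4*√27987/17493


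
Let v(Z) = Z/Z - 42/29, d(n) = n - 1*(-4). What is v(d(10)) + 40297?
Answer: 1168600/29 ≈ 40297.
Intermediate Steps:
d(n) = 4 + n (d(n) = n + 4 = 4 + n)
v(Z) = -13/29 (v(Z) = 1 - 42*1/29 = 1 - 42/29 = -13/29)
v(d(10)) + 40297 = -13/29 + 40297 = 1168600/29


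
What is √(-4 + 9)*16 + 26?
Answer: 26 + 16*√5 ≈ 61.777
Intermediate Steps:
√(-4 + 9)*16 + 26 = √5*16 + 26 = 16*√5 + 26 = 26 + 16*√5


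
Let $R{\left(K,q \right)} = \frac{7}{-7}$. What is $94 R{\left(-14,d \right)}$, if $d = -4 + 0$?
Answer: $-94$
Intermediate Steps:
$d = -4$
$R{\left(K,q \right)} = -1$ ($R{\left(K,q \right)} = 7 \left(- \frac{1}{7}\right) = -1$)
$94 R{\left(-14,d \right)} = 94 \left(-1\right) = -94$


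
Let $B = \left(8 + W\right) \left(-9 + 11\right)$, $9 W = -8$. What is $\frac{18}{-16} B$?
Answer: $-16$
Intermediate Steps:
$W = - \frac{8}{9}$ ($W = \frac{1}{9} \left(-8\right) = - \frac{8}{9} \approx -0.88889$)
$B = \frac{128}{9}$ ($B = \left(8 - \frac{8}{9}\right) \left(-9 + 11\right) = \frac{64}{9} \cdot 2 = \frac{128}{9} \approx 14.222$)
$\frac{18}{-16} B = \frac{18}{-16} \cdot \frac{128}{9} = 18 \left(- \frac{1}{16}\right) \frac{128}{9} = \left(- \frac{9}{8}\right) \frac{128}{9} = -16$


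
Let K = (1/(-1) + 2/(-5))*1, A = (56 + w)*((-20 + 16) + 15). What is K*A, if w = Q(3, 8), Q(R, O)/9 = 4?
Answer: -7084/5 ≈ -1416.8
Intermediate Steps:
Q(R, O) = 36 (Q(R, O) = 9*4 = 36)
w = 36
A = 1012 (A = (56 + 36)*((-20 + 16) + 15) = 92*(-4 + 15) = 92*11 = 1012)
K = -7/5 (K = (1*(-1) + 2*(-1/5))*1 = (-1 - 2/5)*1 = -7/5*1 = -7/5 ≈ -1.4000)
K*A = -7/5*1012 = -7084/5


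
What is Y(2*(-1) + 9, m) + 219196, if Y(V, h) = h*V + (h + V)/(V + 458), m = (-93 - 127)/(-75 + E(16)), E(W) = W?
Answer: 2004786331/9145 ≈ 2.1922e+5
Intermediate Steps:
m = 220/59 (m = (-93 - 127)/(-75 + 16) = -220/(-59) = -220*(-1/59) = 220/59 ≈ 3.7288)
Y(V, h) = V*h + (V + h)/(458 + V)
Y(2*(-1) + 9, m) + 219196 = ((2*(-1) + 9) + 220/59 + 220*(2*(-1) + 9)**2/59 + 458*(2*(-1) + 9)*(220/59))/(458 + (2*(-1) + 9)) + 219196 = ((-2 + 9) + 220/59 + 220*(-2 + 9)**2/59 + 458*(-2 + 9)*(220/59))/(458 + (-2 + 9)) + 219196 = (7 + 220/59 + (220/59)*7**2 + 458*7*(220/59))/(458 + 7) + 219196 = (7 + 220/59 + (220/59)*49 + 705320/59)/465 + 219196 = (7 + 220/59 + 10780/59 + 705320/59)/465 + 219196 = (1/465)*(716733/59) + 219196 = 238911/9145 + 219196 = 2004786331/9145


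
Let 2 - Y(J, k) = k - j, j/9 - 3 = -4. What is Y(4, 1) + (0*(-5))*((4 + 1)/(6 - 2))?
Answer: -8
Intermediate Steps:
j = -9 (j = 27 + 9*(-4) = 27 - 36 = -9)
Y(J, k) = -7 - k (Y(J, k) = 2 - (k - 1*(-9)) = 2 - (k + 9) = 2 - (9 + k) = 2 + (-9 - k) = -7 - k)
Y(4, 1) + (0*(-5))*((4 + 1)/(6 - 2)) = (-7 - 1*1) + (0*(-5))*((4 + 1)/(6 - 2)) = (-7 - 1) + 0*(5/4) = -8 + 0*(5*(¼)) = -8 + 0*(5/4) = -8 + 0 = -8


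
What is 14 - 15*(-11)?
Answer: 179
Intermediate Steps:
14 - 15*(-11) = 14 + 165 = 179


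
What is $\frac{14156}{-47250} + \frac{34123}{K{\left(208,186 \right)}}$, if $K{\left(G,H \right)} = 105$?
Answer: $\frac{7670597}{23625} \approx 324.68$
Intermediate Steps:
$\frac{14156}{-47250} + \frac{34123}{K{\left(208,186 \right)}} = \frac{14156}{-47250} + \frac{34123}{105} = 14156 \left(- \frac{1}{47250}\right) + 34123 \cdot \frac{1}{105} = - \frac{7078}{23625} + \frac{34123}{105} = \frac{7670597}{23625}$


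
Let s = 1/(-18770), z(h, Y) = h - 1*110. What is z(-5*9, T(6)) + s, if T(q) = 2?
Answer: -2909351/18770 ≈ -155.00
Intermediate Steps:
z(h, Y) = -110 + h (z(h, Y) = h - 110 = -110 + h)
s = -1/18770 ≈ -5.3276e-5
z(-5*9, T(6)) + s = (-110 - 5*9) - 1/18770 = (-110 - 45) - 1/18770 = -155 - 1/18770 = -2909351/18770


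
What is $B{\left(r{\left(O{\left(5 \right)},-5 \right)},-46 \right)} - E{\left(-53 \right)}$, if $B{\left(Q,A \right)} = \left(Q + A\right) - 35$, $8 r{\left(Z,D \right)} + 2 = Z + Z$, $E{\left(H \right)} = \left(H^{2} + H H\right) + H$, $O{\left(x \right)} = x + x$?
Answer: $- \frac{22575}{4} \approx -5643.8$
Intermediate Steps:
$O{\left(x \right)} = 2 x$
$E{\left(H \right)} = H + 2 H^{2}$ ($E{\left(H \right)} = \left(H^{2} + H^{2}\right) + H = 2 H^{2} + H = H + 2 H^{2}$)
$r{\left(Z,D \right)} = - \frac{1}{4} + \frac{Z}{4}$ ($r{\left(Z,D \right)} = - \frac{1}{4} + \frac{Z + Z}{8} = - \frac{1}{4} + \frac{2 Z}{8} = - \frac{1}{4} + \frac{Z}{4}$)
$B{\left(Q,A \right)} = -35 + A + Q$ ($B{\left(Q,A \right)} = \left(A + Q\right) - 35 = -35 + A + Q$)
$B{\left(r{\left(O{\left(5 \right)},-5 \right)},-46 \right)} - E{\left(-53 \right)} = \left(-35 - 46 - \left(\frac{1}{4} - \frac{2 \cdot 5}{4}\right)\right) - - 53 \left(1 + 2 \left(-53\right)\right) = \left(-35 - 46 + \left(- \frac{1}{4} + \frac{1}{4} \cdot 10\right)\right) - - 53 \left(1 - 106\right) = \left(-35 - 46 + \left(- \frac{1}{4} + \frac{5}{2}\right)\right) - \left(-53\right) \left(-105\right) = \left(-35 - 46 + \frac{9}{4}\right) - 5565 = - \frac{315}{4} - 5565 = - \frac{22575}{4}$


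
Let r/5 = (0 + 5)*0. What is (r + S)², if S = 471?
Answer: 221841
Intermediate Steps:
r = 0 (r = 5*((0 + 5)*0) = 5*(5*0) = 5*0 = 0)
(r + S)² = (0 + 471)² = 471² = 221841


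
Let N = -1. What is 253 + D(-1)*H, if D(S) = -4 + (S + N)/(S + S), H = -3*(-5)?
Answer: 208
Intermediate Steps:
H = 15
D(S) = -4 + (-1 + S)/(2*S) (D(S) = -4 + (S - 1)/(S + S) = -4 + (-1 + S)/((2*S)) = -4 + (-1 + S)*(1/(2*S)) = -4 + (-1 + S)/(2*S))
253 + D(-1)*H = 253 + ((½)*(-1 - 7*(-1))/(-1))*15 = 253 + ((½)*(-1)*(-1 + 7))*15 = 253 + ((½)*(-1)*6)*15 = 253 - 3*15 = 253 - 45 = 208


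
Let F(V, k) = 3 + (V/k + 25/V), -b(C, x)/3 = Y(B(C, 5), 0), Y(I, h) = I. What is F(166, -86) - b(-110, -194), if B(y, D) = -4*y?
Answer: 9430871/7138 ≈ 1321.2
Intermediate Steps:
b(C, x) = 12*C (b(C, x) = -(-12)*C = 12*C)
F(V, k) = 3 + 25/V + V/k (F(V, k) = 3 + (25/V + V/k) = 3 + 25/V + V/k)
F(166, -86) - b(-110, -194) = (3 + 25/166 + 166/(-86)) - 12*(-110) = (3 + 25*(1/166) + 166*(-1/86)) - 1*(-1320) = (3 + 25/166 - 83/43) + 1320 = 8711/7138 + 1320 = 9430871/7138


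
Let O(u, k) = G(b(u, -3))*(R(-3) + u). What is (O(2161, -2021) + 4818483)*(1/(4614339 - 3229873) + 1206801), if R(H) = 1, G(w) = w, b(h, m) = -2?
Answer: 8043376278244907453/1384466 ≈ 5.8097e+12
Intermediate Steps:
O(u, k) = -2 - 2*u (O(u, k) = -2*(1 + u) = -2 - 2*u)
(O(2161, -2021) + 4818483)*(1/(4614339 - 3229873) + 1206801) = ((-2 - 2*2161) + 4818483)*(1/(4614339 - 3229873) + 1206801) = ((-2 - 4322) + 4818483)*(1/1384466 + 1206801) = (-4324 + 4818483)*(1/1384466 + 1206801) = 4814159*(1670774953267/1384466) = 8043376278244907453/1384466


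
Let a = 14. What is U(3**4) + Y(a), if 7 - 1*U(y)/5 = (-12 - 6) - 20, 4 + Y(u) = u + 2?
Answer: 237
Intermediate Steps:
Y(u) = -2 + u (Y(u) = -4 + (u + 2) = -4 + (2 + u) = -2 + u)
U(y) = 225 (U(y) = 35 - 5*((-12 - 6) - 20) = 35 - 5*(-18 - 20) = 35 - 5*(-38) = 35 + 190 = 225)
U(3**4) + Y(a) = 225 + (-2 + 14) = 225 + 12 = 237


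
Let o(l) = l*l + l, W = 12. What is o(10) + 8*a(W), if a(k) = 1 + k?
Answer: 214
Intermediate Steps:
o(l) = l + l² (o(l) = l² + l = l + l²)
o(10) + 8*a(W) = 10*(1 + 10) + 8*(1 + 12) = 10*11 + 8*13 = 110 + 104 = 214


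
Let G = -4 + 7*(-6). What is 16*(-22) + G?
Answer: -398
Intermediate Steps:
G = -46 (G = -4 - 42 = -46)
16*(-22) + G = 16*(-22) - 46 = -352 - 46 = -398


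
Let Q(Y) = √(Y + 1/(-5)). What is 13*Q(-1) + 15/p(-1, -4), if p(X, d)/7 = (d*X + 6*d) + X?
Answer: -5/49 + 13*I*√30/5 ≈ -0.10204 + 14.241*I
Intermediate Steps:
p(X, d) = 7*X + 42*d + 7*X*d (p(X, d) = 7*((d*X + 6*d) + X) = 7*((X*d + 6*d) + X) = 7*((6*d + X*d) + X) = 7*(X + 6*d + X*d) = 7*X + 42*d + 7*X*d)
Q(Y) = √(-⅕ + Y) (Q(Y) = √(Y - ⅕) = √(-⅕ + Y))
13*Q(-1) + 15/p(-1, -4) = 13*(√(-5 + 25*(-1))/5) + 15/(7*(-1) + 42*(-4) + 7*(-1)*(-4)) = 13*(√(-5 - 25)/5) + 15/(-7 - 168 + 28) = 13*(√(-30)/5) + 15/(-147) = 13*((I*√30)/5) + 15*(-1/147) = 13*(I*√30/5) - 5/49 = 13*I*√30/5 - 5/49 = -5/49 + 13*I*√30/5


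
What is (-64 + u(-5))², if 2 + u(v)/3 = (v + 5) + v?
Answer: 7225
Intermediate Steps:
u(v) = 9 + 6*v (u(v) = -6 + 3*((v + 5) + v) = -6 + 3*((5 + v) + v) = -6 + 3*(5 + 2*v) = -6 + (15 + 6*v) = 9 + 6*v)
(-64 + u(-5))² = (-64 + (9 + 6*(-5)))² = (-64 + (9 - 30))² = (-64 - 21)² = (-85)² = 7225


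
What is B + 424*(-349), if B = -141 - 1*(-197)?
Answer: -147920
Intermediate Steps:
B = 56 (B = -141 + 197 = 56)
B + 424*(-349) = 56 + 424*(-349) = 56 - 147976 = -147920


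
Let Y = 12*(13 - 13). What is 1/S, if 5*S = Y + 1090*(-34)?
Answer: -1/7412 ≈ -0.00013492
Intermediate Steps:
Y = 0 (Y = 12*0 = 0)
S = -7412 (S = (0 + 1090*(-34))/5 = (0 - 37060)/5 = (1/5)*(-37060) = -7412)
1/S = 1/(-7412) = -1/7412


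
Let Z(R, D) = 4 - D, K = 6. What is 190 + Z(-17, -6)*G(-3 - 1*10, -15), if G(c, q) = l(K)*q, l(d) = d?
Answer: -710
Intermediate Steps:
G(c, q) = 6*q
190 + Z(-17, -6)*G(-3 - 1*10, -15) = 190 + (4 - 1*(-6))*(6*(-15)) = 190 + (4 + 6)*(-90) = 190 + 10*(-90) = 190 - 900 = -710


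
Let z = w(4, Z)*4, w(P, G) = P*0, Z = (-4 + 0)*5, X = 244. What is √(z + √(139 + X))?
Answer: 383^(¼) ≈ 4.4238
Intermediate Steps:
Z = -20 (Z = -4*5 = -20)
w(P, G) = 0
z = 0 (z = 0*4 = 0)
√(z + √(139 + X)) = √(0 + √(139 + 244)) = √(0 + √383) = √(√383) = 383^(¼)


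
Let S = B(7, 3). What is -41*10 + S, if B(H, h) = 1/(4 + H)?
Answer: -4509/11 ≈ -409.91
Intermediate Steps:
S = 1/11 (S = 1/(4 + 7) = 1/11 ≈ 0.090909)
-41*10 + S = -41*10 + 1/11 = -410 + 1/11 = -4509/11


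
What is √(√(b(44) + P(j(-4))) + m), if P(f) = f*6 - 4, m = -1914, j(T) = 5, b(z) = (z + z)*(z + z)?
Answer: √(-1914 + √7770) ≈ 42.73*I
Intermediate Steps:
b(z) = 4*z² (b(z) = (2*z)*(2*z) = 4*z²)
P(f) = -4 + 6*f (P(f) = 6*f - 4 = -4 + 6*f)
√(√(b(44) + P(j(-4))) + m) = √(√(4*44² + (-4 + 6*5)) - 1914) = √(√(4*1936 + (-4 + 30)) - 1914) = √(√(7744 + 26) - 1914) = √(√7770 - 1914) = √(-1914 + √7770)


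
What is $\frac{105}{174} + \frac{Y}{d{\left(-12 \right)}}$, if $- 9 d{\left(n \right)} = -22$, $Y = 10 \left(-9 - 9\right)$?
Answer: $- \frac{46595}{638} \approx -73.033$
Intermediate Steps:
$Y = -180$ ($Y = 10 \left(-18\right) = -180$)
$d{\left(n \right)} = \frac{22}{9}$ ($d{\left(n \right)} = \left(- \frac{1}{9}\right) \left(-22\right) = \frac{22}{9}$)
$\frac{105}{174} + \frac{Y}{d{\left(-12 \right)}} = \frac{105}{174} - \frac{180}{\frac{22}{9}} = 105 \cdot \frac{1}{174} - \frac{810}{11} = \frac{35}{58} - \frac{810}{11} = - \frac{46595}{638}$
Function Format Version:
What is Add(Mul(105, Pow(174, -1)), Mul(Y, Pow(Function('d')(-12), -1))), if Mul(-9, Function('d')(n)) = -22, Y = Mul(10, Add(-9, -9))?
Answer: Rational(-46595, 638) ≈ -73.033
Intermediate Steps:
Y = -180 (Y = Mul(10, -18) = -180)
Function('d')(n) = Rational(22, 9) (Function('d')(n) = Mul(Rational(-1, 9), -22) = Rational(22, 9))
Add(Mul(105, Pow(174, -1)), Mul(Y, Pow(Function('d')(-12), -1))) = Add(Mul(105, Pow(174, -1)), Mul(-180, Pow(Rational(22, 9), -1))) = Add(Mul(105, Rational(1, 174)), Mul(-180, Rational(9, 22))) = Add(Rational(35, 58), Rational(-810, 11)) = Rational(-46595, 638)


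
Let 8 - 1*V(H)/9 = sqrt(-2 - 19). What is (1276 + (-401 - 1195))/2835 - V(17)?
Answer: -40888/567 + 9*I*sqrt(21) ≈ -72.113 + 41.243*I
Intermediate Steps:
V(H) = 72 - 9*I*sqrt(21) (V(H) = 72 - 9*sqrt(-2 - 19) = 72 - 9*I*sqrt(21))
(1276 + (-401 - 1195))/2835 - V(17) = (1276 + (-401 - 1195))/2835 - (72 - 9*I*sqrt(21)) = (1276 - 1596)*(1/2835) + (-72 + 9*I*sqrt(21)) = -320*1/2835 + (-72 + 9*I*sqrt(21)) = -64/567 + (-72 + 9*I*sqrt(21)) = -40888/567 + 9*I*sqrt(21)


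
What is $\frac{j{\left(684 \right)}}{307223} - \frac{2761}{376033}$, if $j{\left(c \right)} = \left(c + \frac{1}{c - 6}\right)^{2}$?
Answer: $\frac{11497472475797635}{7586492501921508} \approx 1.5155$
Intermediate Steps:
$j{\left(c \right)} = \left(c + \frac{1}{-6 + c}\right)^{2}$
$\frac{j{\left(684 \right)}}{307223} - \frac{2761}{376033} = \frac{\frac{1}{\left(-6 + 684\right)^{2}} \left(1 + 684^{2} - 4104\right)^{2}}{307223} - \frac{2761}{376033} = \frac{\left(1 + 467856 - 4104\right)^{2}}{459684} \cdot \frac{1}{307223} - \frac{2761}{376033} = \frac{463753^{2}}{459684} \cdot \frac{1}{307223} - \frac{2761}{376033} = \frac{1}{459684} \cdot 215066845009 \cdot \frac{1}{307223} - \frac{2761}{376033} = \frac{215066845009}{459684} \cdot \frac{1}{307223} - \frac{2761}{376033} = \frac{215066845009}{141225497532} - \frac{2761}{376033} = \frac{11497472475797635}{7586492501921508}$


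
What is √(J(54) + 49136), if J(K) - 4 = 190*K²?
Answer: 6*√16755 ≈ 776.65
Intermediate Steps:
J(K) = 4 + 190*K²
√(J(54) + 49136) = √((4 + 190*54²) + 49136) = √((4 + 190*2916) + 49136) = √((4 + 554040) + 49136) = √(554044 + 49136) = √603180 = 6*√16755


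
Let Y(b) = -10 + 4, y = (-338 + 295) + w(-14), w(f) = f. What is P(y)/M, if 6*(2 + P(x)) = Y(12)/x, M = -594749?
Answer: 113/33900693 ≈ 3.3333e-6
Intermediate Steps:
y = -57 (y = (-338 + 295) - 14 = -43 - 14 = -57)
Y(b) = -6
P(x) = -2 - 1/x (P(x) = -2 + (-6/x)/6 = -2 - 1/x)
P(y)/M = (-2 - 1/(-57))/(-594749) = (-2 - 1*(-1/57))*(-1/594749) = (-2 + 1/57)*(-1/594749) = -113/57*(-1/594749) = 113/33900693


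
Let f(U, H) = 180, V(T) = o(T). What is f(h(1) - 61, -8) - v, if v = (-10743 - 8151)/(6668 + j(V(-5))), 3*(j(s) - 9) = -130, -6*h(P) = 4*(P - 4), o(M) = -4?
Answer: 3638862/19901 ≈ 182.85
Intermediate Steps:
V(T) = -4
h(P) = 8/3 - 2*P/3 (h(P) = -2*(P - 4)/3 = -2*(-4 + P)/3 = -(-16 + 4*P)/6 = 8/3 - 2*P/3)
j(s) = -103/3 (j(s) = 9 + (⅓)*(-130) = 9 - 130/3 = -103/3)
v = -56682/19901 (v = (-10743 - 8151)/(6668 - 103/3) = -18894/19901/3 = -18894*3/19901 = -56682/19901 ≈ -2.8482)
f(h(1) - 61, -8) - v = 180 - 1*(-56682/19901) = 180 + 56682/19901 = 3638862/19901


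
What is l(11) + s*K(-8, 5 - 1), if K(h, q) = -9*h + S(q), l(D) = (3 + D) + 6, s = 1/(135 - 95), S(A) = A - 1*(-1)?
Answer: 877/40 ≈ 21.925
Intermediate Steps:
S(A) = 1 + A (S(A) = A + 1 = 1 + A)
s = 1/40 ≈ 0.025000
l(D) = 9 + D
K(h, q) = 1 + q - 9*h (K(h, q) = -9*h + (1 + q) = 1 + q - 9*h)
l(11) + s*K(-8, 5 - 1) = (9 + 11) + (1 + (5 - 1) - 9*(-8))/40 = 20 + (1 + 4 + 72)/40 = 20 + (1/40)*77 = 20 + 77/40 = 877/40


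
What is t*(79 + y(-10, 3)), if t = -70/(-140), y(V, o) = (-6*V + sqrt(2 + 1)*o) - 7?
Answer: 66 + 3*sqrt(3)/2 ≈ 68.598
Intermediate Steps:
y(V, o) = -7 - 6*V + o*sqrt(3) (y(V, o) = (-6*V + sqrt(3)*o) - 7 = (-6*V + o*sqrt(3)) - 7 = -7 - 6*V + o*sqrt(3))
t = 1/2 (t = -70*(-1/140) = 1/2 ≈ 0.50000)
t*(79 + y(-10, 3)) = (79 + (-7 - 6*(-10) + 3*sqrt(3)))/2 = (79 + (-7 + 60 + 3*sqrt(3)))/2 = (79 + (53 + 3*sqrt(3)))/2 = (132 + 3*sqrt(3))/2 = 66 + 3*sqrt(3)/2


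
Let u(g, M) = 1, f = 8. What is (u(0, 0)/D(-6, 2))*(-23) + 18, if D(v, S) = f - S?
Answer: 85/6 ≈ 14.167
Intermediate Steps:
D(v, S) = 8 - S
(u(0, 0)/D(-6, 2))*(-23) + 18 = (1/(8 - 1*2))*(-23) + 18 = (1/(8 - 2))*(-23) + 18 = (1/6)*(-23) + 18 = (1*(⅙))*(-23) + 18 = (⅙)*(-23) + 18 = -23/6 + 18 = 85/6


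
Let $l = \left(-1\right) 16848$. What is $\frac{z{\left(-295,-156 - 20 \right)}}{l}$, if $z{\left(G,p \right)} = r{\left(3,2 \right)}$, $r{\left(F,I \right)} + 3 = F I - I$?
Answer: $- \frac{1}{16848} \approx -5.9354 \cdot 10^{-5}$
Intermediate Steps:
$r{\left(F,I \right)} = -3 - I + F I$ ($r{\left(F,I \right)} = -3 + \left(F I - I\right) = -3 + \left(- I + F I\right) = -3 - I + F I$)
$z{\left(G,p \right)} = 1$ ($z{\left(G,p \right)} = -3 - 2 + 3 \cdot 2 = -3 - 2 + 6 = 1$)
$l = -16848$
$\frac{z{\left(-295,-156 - 20 \right)}}{l} = 1 \frac{1}{-16848} = 1 \left(- \frac{1}{16848}\right) = - \frac{1}{16848}$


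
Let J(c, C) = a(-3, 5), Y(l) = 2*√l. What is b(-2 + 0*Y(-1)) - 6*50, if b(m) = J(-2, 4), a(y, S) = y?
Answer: -303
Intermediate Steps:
J(c, C) = -3
b(m) = -3
b(-2 + 0*Y(-1)) - 6*50 = -3 - 6*50 = -3 - 300 = -303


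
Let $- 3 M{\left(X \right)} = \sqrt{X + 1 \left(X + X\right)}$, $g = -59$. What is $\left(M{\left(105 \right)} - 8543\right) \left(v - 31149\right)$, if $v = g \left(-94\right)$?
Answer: $218726429 + 25603 \sqrt{35} \approx 2.1888 \cdot 10^{8}$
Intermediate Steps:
$v = 5546$ ($v = \left(-59\right) \left(-94\right) = 5546$)
$M{\left(X \right)} = - \frac{\sqrt{3} \sqrt{X}}{3}$ ($M{\left(X \right)} = - \frac{\sqrt{X + 1 \left(X + X\right)}}{3} = - \frac{\sqrt{X + 1 \cdot 2 X}}{3} = - \frac{\sqrt{X + 2 X}}{3} = - \frac{\sqrt{3 X}}{3} = - \frac{\sqrt{3} \sqrt{X}}{3}$)
$\left(M{\left(105 \right)} - 8543\right) \left(v - 31149\right) = \left(- \frac{\sqrt{3} \sqrt{105}}{3} - 8543\right) \left(5546 - 31149\right) = \left(- \sqrt{35} - 8543\right) \left(-25603\right) = \left(-8543 - \sqrt{35}\right) \left(-25603\right) = 218726429 + 25603 \sqrt{35}$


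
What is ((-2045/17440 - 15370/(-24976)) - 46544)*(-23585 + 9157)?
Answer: 914080780478667/1361192 ≈ 6.7153e+8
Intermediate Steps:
((-2045/17440 - 15370/(-24976)) - 46544)*(-23585 + 9157) = ((-2045*1/17440 - 15370*(-1/24976)) - 46544)*(-14428) = ((-409/3488 + 7685/12488) - 46544)*(-14428) = (2712211/5444768 - 46544)*(-14428) = -253418569581/5444768*(-14428) = 914080780478667/1361192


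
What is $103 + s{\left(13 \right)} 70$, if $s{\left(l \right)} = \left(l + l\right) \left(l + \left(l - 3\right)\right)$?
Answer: $41963$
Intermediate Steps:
$s{\left(l \right)} = 2 l \left(-3 + 2 l\right)$ ($s{\left(l \right)} = 2 l \left(l + \left(-3 + l\right)\right) = 2 l \left(-3 + 2 l\right)$)
$103 + s{\left(13 \right)} 70 = 103 + 2 \cdot 13 \left(-3 + 2 \cdot 13\right) 70 = 103 + 2 \cdot 13 \left(-3 + 26\right) 70 = 103 + 2 \cdot 13 \cdot 23 \cdot 70 = 103 + 598 \cdot 70 = 103 + 41860 = 41963$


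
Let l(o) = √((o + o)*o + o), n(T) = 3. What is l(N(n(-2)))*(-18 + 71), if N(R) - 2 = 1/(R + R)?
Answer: 106*√26/3 ≈ 180.17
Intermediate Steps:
N(R) = 2 + 1/(2*R) (N(R) = 2 + 1/(R + R) = 2 + 1/(2*R))
l(o) = √(o + 2*o²) (l(o) = √((2*o)*o + o) = √(2*o² + o) = √(o + 2*o²))
l(N(n(-2)))*(-18 + 71) = √((2 + (½)/3)*(1 + 2*(2 + (½)/3)))*(-18 + 71) = √((2 + (½)*(⅓))*(1 + 2*(2 + (½)*(⅓))))*53 = √((2 + ⅙)*(1 + 2*(2 + ⅙)))*53 = √(13*(1 + 2*(13/6))/6)*53 = √(13*(1 + 13/3)/6)*53 = √((13/6)*(16/3))*53 = √(104/9)*53 = (2*√26/3)*53 = 106*√26/3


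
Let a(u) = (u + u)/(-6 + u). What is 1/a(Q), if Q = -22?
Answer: 7/11 ≈ 0.63636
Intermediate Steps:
a(u) = 2*u/(-6 + u) (a(u) = (2*u)/(-6 + u) = 2*u/(-6 + u))
1/a(Q) = 1/(2*(-22)/(-6 - 22)) = 1/(2*(-22)/(-28)) = 1/(2*(-22)*(-1/28)) = 1/(11/7) = 7/11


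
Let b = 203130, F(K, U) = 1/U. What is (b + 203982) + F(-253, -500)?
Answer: 203555999/500 ≈ 4.0711e+5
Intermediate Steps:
(b + 203982) + F(-253, -500) = (203130 + 203982) + 1/(-500) = 407112 - 1/500 = 203555999/500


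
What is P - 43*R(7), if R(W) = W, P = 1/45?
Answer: -13544/45 ≈ -300.98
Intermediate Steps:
P = 1/45 ≈ 0.022222
P - 43*R(7) = 1/45 - 43*7 = 1/45 - 301 = -13544/45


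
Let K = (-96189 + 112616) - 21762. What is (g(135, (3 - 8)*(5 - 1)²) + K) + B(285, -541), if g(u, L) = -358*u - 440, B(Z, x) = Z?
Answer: -53820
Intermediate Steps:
g(u, L) = -440 - 358*u
K = -5335 (K = 16427 - 21762 = -5335)
(g(135, (3 - 8)*(5 - 1)²) + K) + B(285, -541) = ((-440 - 358*135) - 5335) + 285 = ((-440 - 48330) - 5335) + 285 = (-48770 - 5335) + 285 = -54105 + 285 = -53820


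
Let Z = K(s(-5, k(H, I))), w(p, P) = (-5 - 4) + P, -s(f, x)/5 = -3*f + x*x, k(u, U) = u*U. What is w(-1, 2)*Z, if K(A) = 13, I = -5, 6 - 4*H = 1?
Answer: -91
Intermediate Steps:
H = 5/4 (H = 3/2 - 1/4*1 = 3/2 - 1/4 = 5/4 ≈ 1.2500)
k(u, U) = U*u
s(f, x) = -5*x**2 + 15*f (s(f, x) = -5*(-3*f + x*x) = -5*(-3*f + x**2) = -5*(x**2 - 3*f) = -5*x**2 + 15*f)
w(p, P) = -9 + P
Z = 13
w(-1, 2)*Z = (-9 + 2)*13 = -7*13 = -91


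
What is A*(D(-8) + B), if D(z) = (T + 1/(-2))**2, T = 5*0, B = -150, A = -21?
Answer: 12579/4 ≈ 3144.8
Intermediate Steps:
T = 0
D(z) = 1/4 (D(z) = (0 + 1/(-2))**2 = (0 - 1/2)**2 = (-1/2)**2 = 1/4)
A*(D(-8) + B) = -21*(1/4 - 150) = -21*(-599/4) = 12579/4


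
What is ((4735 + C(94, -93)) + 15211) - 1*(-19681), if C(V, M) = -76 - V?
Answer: 39457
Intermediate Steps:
((4735 + C(94, -93)) + 15211) - 1*(-19681) = ((4735 + (-76 - 1*94)) + 15211) - 1*(-19681) = ((4735 + (-76 - 94)) + 15211) + 19681 = ((4735 - 170) + 15211) + 19681 = (4565 + 15211) + 19681 = 19776 + 19681 = 39457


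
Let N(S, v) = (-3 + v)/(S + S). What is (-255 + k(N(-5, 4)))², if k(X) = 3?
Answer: 63504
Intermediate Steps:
N(S, v) = (-3 + v)/(2*S) (N(S, v) = (-3 + v)/((2*S)) = (-3 + v)*(1/(2*S)) = (-3 + v)/(2*S))
(-255 + k(N(-5, 4)))² = (-255 + 3)² = (-252)² = 63504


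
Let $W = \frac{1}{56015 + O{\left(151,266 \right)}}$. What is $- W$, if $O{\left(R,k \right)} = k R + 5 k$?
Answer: $- \frac{1}{97511} \approx -1.0255 \cdot 10^{-5}$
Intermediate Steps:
$O{\left(R,k \right)} = 5 k + R k$ ($O{\left(R,k \right)} = R k + 5 k = 5 k + R k$)
$W = \frac{1}{97511}$ ($W = \frac{1}{56015 + 266 \left(5 + 151\right)} = \frac{1}{56015 + 266 \cdot 156} = \frac{1}{56015 + 41496} = \frac{1}{97511} \approx 1.0255 \cdot 10^{-5}$)
$- W = \left(-1\right) \frac{1}{97511} = - \frac{1}{97511}$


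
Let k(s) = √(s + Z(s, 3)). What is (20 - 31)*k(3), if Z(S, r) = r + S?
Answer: -33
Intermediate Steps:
Z(S, r) = S + r
k(s) = √(3 + 2*s) (k(s) = √(s + (s + 3)) = √(s + (3 + s)) = √(3 + 2*s))
(20 - 31)*k(3) = (20 - 31)*√(3 + 2*3) = -11*√(3 + 6) = -11*√9 = -11*3 = -33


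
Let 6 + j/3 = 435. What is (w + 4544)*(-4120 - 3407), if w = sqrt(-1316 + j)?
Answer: -34202688 - 7527*I*sqrt(29) ≈ -3.4203e+7 - 40534.0*I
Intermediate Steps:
j = 1287 (j = -18 + 3*435 = -18 + 1305 = 1287)
w = I*sqrt(29) (w = sqrt(-1316 + 1287) = sqrt(-29) = I*sqrt(29) ≈ 5.3852*I)
(w + 4544)*(-4120 - 3407) = (I*sqrt(29) + 4544)*(-4120 - 3407) = (4544 + I*sqrt(29))*(-7527) = -34202688 - 7527*I*sqrt(29)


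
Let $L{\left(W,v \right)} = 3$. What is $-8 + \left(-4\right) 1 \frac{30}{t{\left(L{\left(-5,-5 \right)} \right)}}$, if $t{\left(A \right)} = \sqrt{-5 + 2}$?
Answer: $-8 + 40 i \sqrt{3} \approx -8.0 + 69.282 i$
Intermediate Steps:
$t{\left(A \right)} = i \sqrt{3}$ ($t{\left(A \right)} = \sqrt{-3} = i \sqrt{3}$)
$-8 + \left(-4\right) 1 \frac{30}{t{\left(L{\left(-5,-5 \right)} \right)}} = -8 + \left(-4\right) 1 \frac{30}{i \sqrt{3}} = -8 - 4 \cdot 30 \left(- \frac{i \sqrt{3}}{3}\right) = -8 - 4 \left(- 10 i \sqrt{3}\right) = -8 + 40 i \sqrt{3}$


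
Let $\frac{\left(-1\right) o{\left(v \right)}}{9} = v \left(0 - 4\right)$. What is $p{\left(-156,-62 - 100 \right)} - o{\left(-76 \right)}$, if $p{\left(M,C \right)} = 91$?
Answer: $2827$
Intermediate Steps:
$o{\left(v \right)} = 36 v$ ($o{\left(v \right)} = - 9 v \left(0 - 4\right) = - 9 v \left(-4\right) = - 9 \left(- 4 v\right) = 36 v$)
$p{\left(-156,-62 - 100 \right)} - o{\left(-76 \right)} = 91 - 36 \left(-76\right) = 91 - -2736 = 91 + 2736 = 2827$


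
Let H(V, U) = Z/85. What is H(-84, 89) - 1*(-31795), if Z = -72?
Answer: 2702503/85 ≈ 31794.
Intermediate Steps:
H(V, U) = -72/85
H(-84, 89) - 1*(-31795) = -72/85 - 1*(-31795) = -72/85 + 31795 = 2702503/85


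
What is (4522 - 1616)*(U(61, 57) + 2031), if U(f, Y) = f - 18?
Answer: 6027044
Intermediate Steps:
U(f, Y) = -18 + f
(4522 - 1616)*(U(61, 57) + 2031) = (4522 - 1616)*((-18 + 61) + 2031) = 2906*(43 + 2031) = 2906*2074 = 6027044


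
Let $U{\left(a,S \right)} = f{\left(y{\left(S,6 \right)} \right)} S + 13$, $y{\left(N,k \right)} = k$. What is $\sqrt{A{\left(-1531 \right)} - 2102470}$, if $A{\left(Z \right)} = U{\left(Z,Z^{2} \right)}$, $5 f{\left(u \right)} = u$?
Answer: $\frac{3 \sqrt{1973045}}{5} \approx 842.79$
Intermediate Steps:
$f{\left(u \right)} = \frac{u}{5}$
$U{\left(a,S \right)} = 13 + \frac{6 S}{5}$ ($U{\left(a,S \right)} = \frac{1}{5} \cdot 6 S + 13 = \frac{6 S}{5} + 13 = 13 + \frac{6 S}{5}$)
$A{\left(Z \right)} = 13 + \frac{6 Z^{2}}{5}$
$\sqrt{A{\left(-1531 \right)} - 2102470} = \sqrt{\left(13 + \frac{6 \left(-1531\right)^{2}}{5}\right) - 2102470} = \sqrt{\left(13 + \frac{6}{5} \cdot 2343961\right) - 2102470} = \sqrt{\left(13 + \frac{14063766}{5}\right) - 2102470} = \sqrt{\frac{14063831}{5} - 2102470} = \sqrt{\frac{3551481}{5}} = \frac{3 \sqrt{1973045}}{5}$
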